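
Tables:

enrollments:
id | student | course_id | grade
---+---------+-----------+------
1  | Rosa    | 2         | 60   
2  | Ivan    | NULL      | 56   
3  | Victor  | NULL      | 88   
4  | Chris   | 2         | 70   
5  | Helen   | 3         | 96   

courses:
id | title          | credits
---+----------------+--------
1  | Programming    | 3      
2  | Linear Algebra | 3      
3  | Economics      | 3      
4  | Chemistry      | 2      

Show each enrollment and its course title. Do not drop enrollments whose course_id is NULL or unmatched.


LEFT JOIN keeps every row from enrollments (the left table); where course_id has no match in courses, the course columns become NULL. Walk through each enrollment:
  - enrollment 1 (Rosa): course_id=2 -> matches Linear Algebra
  - enrollment 2 (Ivan): course_id=NULL, no match -> kept with NULL
  - enrollment 3 (Victor): course_id=NULL, no match -> kept with NULL
  - enrollment 4 (Chris): course_id=2 -> matches Linear Algebra
  - enrollment 5 (Helen): course_id=3 -> matches Economics
All 5 rows appear; 2 have NULL course.

SQL:
SELECT a.student, b.title AS course
FROM enrollments a
LEFT JOIN courses b ON a.course_id = b.id

Result:
student | course        
--------+---------------
Rosa    | Linear Algebra
Ivan    | NULL          
Victor  | NULL          
Chris   | Linear Algebra
Helen   | Economics     


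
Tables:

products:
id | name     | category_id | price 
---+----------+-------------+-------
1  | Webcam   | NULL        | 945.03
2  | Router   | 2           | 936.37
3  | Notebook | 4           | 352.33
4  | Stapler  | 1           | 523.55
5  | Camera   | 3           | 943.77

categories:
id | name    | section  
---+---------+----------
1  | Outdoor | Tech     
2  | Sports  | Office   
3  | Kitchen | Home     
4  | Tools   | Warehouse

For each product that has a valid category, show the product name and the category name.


INNER JOIN keeps only products rows whose category_id matches an id in categories. Walk through each product:
  - product 1 (Webcam): category_id=NULL, no match -> dropped
  - product 2 (Router): category_id=2 -> matches Sports
  - product 3 (Notebook): category_id=4 -> matches Tools
  - product 4 (Stapler): category_id=1 -> matches Outdoor
  - product 5 (Camera): category_id=3 -> matches Kitchen
So 1 of 5 rows is dropped.

SQL:
SELECT a.name, b.name AS category
FROM products a
INNER JOIN categories b ON a.category_id = b.id

Result:
name     | category
---------+---------
Router   | Sports  
Notebook | Tools   
Stapler  | Outdoor 
Camera   | Kitchen 


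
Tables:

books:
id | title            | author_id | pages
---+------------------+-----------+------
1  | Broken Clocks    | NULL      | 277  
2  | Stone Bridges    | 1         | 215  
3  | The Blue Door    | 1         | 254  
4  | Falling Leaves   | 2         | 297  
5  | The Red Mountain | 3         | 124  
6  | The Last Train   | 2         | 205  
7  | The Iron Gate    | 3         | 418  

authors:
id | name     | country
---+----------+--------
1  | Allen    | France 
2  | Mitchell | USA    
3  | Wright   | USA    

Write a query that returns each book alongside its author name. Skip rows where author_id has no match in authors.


INNER JOIN keeps only books rows whose author_id matches an id in authors. Walk through each book:
  - book 1 (Broken Clocks): author_id=NULL, no match -> dropped
  - book 2 (Stone Bridges): author_id=1 -> matches Allen
  - book 3 (The Blue Door): author_id=1 -> matches Allen
  - book 4 (Falling Leaves): author_id=2 -> matches Mitchell
  - book 5 (The Red Mountain): author_id=3 -> matches Wright
  - book 6 (The Last Train): author_id=2 -> matches Mitchell
  - book 7 (The Iron Gate): author_id=3 -> matches Wright
So 1 of 7 rows is dropped.

SQL:
SELECT a.title, b.name AS author
FROM books a
INNER JOIN authors b ON a.author_id = b.id

Result:
title            | author  
-----------------+---------
Stone Bridges    | Allen   
The Blue Door    | Allen   
Falling Leaves   | Mitchell
The Red Mountain | Wright  
The Last Train   | Mitchell
The Iron Gate    | Wright  


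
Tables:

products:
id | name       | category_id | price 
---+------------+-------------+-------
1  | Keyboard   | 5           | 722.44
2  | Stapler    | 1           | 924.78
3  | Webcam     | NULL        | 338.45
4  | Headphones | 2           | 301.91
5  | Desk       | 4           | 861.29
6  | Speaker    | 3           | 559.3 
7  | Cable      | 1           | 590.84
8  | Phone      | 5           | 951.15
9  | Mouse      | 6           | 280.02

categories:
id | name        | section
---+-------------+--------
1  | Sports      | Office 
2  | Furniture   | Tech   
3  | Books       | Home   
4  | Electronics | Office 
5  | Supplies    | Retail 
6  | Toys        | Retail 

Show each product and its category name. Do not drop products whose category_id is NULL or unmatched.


LEFT JOIN keeps every row from products (the left table); where category_id has no match in categories, the category columns become NULL. Walk through each product:
  - product 1 (Keyboard): category_id=5 -> matches Supplies
  - product 2 (Stapler): category_id=1 -> matches Sports
  - product 3 (Webcam): category_id=NULL, no match -> kept with NULL
  - product 4 (Headphones): category_id=2 -> matches Furniture
  - product 5 (Desk): category_id=4 -> matches Electronics
  - product 6 (Speaker): category_id=3 -> matches Books
  - product 7 (Cable): category_id=1 -> matches Sports
  - product 8 (Phone): category_id=5 -> matches Supplies
  - product 9 (Mouse): category_id=6 -> matches Toys
All 9 rows appear; 1 has NULL category.

SQL:
SELECT a.name, b.name AS category
FROM products a
LEFT JOIN categories b ON a.category_id = b.id

Result:
name       | category   
-----------+------------
Keyboard   | Supplies   
Stapler    | Sports     
Webcam     | NULL       
Headphones | Furniture  
Desk       | Electronics
Speaker    | Books      
Cable      | Sports     
Phone      | Supplies   
Mouse      | Toys       


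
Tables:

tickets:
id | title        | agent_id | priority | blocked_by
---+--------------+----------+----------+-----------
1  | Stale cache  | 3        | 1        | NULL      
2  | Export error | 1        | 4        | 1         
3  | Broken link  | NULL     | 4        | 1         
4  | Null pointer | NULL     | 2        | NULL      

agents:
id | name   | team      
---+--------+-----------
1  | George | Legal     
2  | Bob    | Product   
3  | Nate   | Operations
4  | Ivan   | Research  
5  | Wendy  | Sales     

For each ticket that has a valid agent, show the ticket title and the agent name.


INNER JOIN keeps only tickets rows whose agent_id matches an id in agents. Walk through each ticket:
  - ticket 1 (Stale cache): agent_id=3 -> matches Nate
  - ticket 2 (Export error): agent_id=1 -> matches George
  - ticket 3 (Broken link): agent_id=NULL, no match -> dropped
  - ticket 4 (Null pointer): agent_id=NULL, no match -> dropped
So 2 of 4 rows are dropped.

SQL:
SELECT a.title, b.name AS agent
FROM tickets a
INNER JOIN agents b ON a.agent_id = b.id

Result:
title        | agent 
-------------+-------
Stale cache  | Nate  
Export error | George


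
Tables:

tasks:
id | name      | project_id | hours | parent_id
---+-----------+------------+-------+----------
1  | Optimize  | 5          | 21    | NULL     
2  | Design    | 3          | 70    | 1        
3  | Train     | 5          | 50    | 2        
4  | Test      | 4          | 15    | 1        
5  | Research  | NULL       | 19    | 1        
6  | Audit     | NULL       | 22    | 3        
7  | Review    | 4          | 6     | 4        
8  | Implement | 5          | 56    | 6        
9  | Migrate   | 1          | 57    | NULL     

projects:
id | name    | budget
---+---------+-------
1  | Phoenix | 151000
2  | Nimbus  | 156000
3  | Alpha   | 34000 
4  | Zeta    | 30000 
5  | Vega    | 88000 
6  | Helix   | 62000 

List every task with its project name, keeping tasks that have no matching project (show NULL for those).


LEFT JOIN keeps every row from tasks (the left table); where project_id has no match in projects, the project columns become NULL. Walk through each task:
  - task 1 (Optimize): project_id=5 -> matches Vega
  - task 2 (Design): project_id=3 -> matches Alpha
  - task 3 (Train): project_id=5 -> matches Vega
  - task 4 (Test): project_id=4 -> matches Zeta
  - task 5 (Research): project_id=NULL, no match -> kept with NULL
  - task 6 (Audit): project_id=NULL, no match -> kept with NULL
  - task 7 (Review): project_id=4 -> matches Zeta
  - task 8 (Implement): project_id=5 -> matches Vega
  - task 9 (Migrate): project_id=1 -> matches Phoenix
All 9 rows appear; 2 have NULL project.

SQL:
SELECT a.name, b.name AS project
FROM tasks a
LEFT JOIN projects b ON a.project_id = b.id

Result:
name      | project
----------+--------
Optimize  | Vega   
Design    | Alpha  
Train     | Vega   
Test      | Zeta   
Research  | NULL   
Audit     | NULL   
Review    | Zeta   
Implement | Vega   
Migrate   | Phoenix


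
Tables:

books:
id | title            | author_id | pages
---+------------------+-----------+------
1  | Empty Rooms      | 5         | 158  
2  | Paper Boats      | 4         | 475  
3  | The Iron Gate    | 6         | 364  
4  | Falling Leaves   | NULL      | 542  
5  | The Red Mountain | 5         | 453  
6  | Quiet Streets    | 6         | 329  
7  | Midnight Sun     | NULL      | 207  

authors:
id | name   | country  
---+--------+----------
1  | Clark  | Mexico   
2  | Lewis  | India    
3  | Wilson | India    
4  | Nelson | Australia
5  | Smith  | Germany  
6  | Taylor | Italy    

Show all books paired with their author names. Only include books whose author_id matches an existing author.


INNER JOIN keeps only books rows whose author_id matches an id in authors. Walk through each book:
  - book 1 (Empty Rooms): author_id=5 -> matches Smith
  - book 2 (Paper Boats): author_id=4 -> matches Nelson
  - book 3 (The Iron Gate): author_id=6 -> matches Taylor
  - book 4 (Falling Leaves): author_id=NULL, no match -> dropped
  - book 5 (The Red Mountain): author_id=5 -> matches Smith
  - book 6 (Quiet Streets): author_id=6 -> matches Taylor
  - book 7 (Midnight Sun): author_id=NULL, no match -> dropped
So 2 of 7 rows are dropped.

SQL:
SELECT a.title, b.name AS author
FROM books a
INNER JOIN authors b ON a.author_id = b.id

Result:
title            | author
-----------------+-------
Empty Rooms      | Smith 
Paper Boats      | Nelson
The Iron Gate    | Taylor
The Red Mountain | Smith 
Quiet Streets    | Taylor


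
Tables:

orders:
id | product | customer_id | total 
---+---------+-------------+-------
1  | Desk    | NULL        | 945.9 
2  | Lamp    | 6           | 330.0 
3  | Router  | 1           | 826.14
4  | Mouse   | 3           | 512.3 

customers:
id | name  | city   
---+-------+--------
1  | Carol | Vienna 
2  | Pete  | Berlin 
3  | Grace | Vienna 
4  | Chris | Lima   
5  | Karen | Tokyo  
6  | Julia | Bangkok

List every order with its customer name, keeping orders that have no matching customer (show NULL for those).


LEFT JOIN keeps every row from orders (the left table); where customer_id has no match in customers, the customer columns become NULL. Walk through each order:
  - order 1 (Desk): customer_id=NULL, no match -> kept with NULL
  - order 2 (Lamp): customer_id=6 -> matches Julia
  - order 3 (Router): customer_id=1 -> matches Carol
  - order 4 (Mouse): customer_id=3 -> matches Grace
All 4 rows appear; 1 has NULL customer.

SQL:
SELECT a.product, b.name AS customer
FROM orders a
LEFT JOIN customers b ON a.customer_id = b.id

Result:
product | customer
--------+---------
Desk    | NULL    
Lamp    | Julia   
Router  | Carol   
Mouse   | Grace   


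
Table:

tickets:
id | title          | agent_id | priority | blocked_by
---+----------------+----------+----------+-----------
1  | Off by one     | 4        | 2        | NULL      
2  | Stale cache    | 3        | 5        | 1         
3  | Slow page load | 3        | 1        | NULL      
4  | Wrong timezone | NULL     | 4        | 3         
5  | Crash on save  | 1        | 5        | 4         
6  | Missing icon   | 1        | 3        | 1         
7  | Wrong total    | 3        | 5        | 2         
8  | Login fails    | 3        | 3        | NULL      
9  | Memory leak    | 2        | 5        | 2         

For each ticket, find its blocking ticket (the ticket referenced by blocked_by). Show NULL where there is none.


This is a self-join: tickets is joined to a second copy of itself, matching each row's blocked_by to another row's id. Use LEFT JOIN so rows with blocked_by=NULL are kept.
  - ticket 1 (Off by one): blocked_by=NULL -> NULL
  - ticket 2 (Stale cache): blocked_by=1 -> Off by one
  - ticket 3 (Slow page load): blocked_by=NULL -> NULL
  - ticket 4 (Wrong timezone): blocked_by=3 -> Slow page load
  - ticket 5 (Crash on save): blocked_by=4 -> Wrong timezone
  - ticket 6 (Missing icon): blocked_by=1 -> Off by one
  - ticket 7 (Wrong total): blocked_by=2 -> Stale cache
  - ticket 8 (Login fails): blocked_by=NULL -> NULL
  - ticket 9 (Memory leak): blocked_by=2 -> Stale cache

SQL:
SELECT a.title AS item, b.title AS blocked_by
FROM tickets a
LEFT JOIN tickets b ON a.blocked_by = b.id

Result:
item           | blocked_by    
---------------+---------------
Off by one     | NULL          
Stale cache    | Off by one    
Slow page load | NULL          
Wrong timezone | Slow page load
Crash on save  | Wrong timezone
Missing icon   | Off by one    
Wrong total    | Stale cache   
Login fails    | NULL          
Memory leak    | Stale cache   


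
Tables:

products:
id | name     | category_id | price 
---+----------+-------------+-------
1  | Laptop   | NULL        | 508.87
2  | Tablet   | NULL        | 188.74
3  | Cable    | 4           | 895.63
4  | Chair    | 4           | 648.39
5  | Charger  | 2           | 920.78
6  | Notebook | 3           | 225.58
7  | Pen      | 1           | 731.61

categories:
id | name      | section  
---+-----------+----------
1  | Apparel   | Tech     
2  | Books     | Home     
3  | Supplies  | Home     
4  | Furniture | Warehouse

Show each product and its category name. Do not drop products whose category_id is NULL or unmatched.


LEFT JOIN keeps every row from products (the left table); where category_id has no match in categories, the category columns become NULL. Walk through each product:
  - product 1 (Laptop): category_id=NULL, no match -> kept with NULL
  - product 2 (Tablet): category_id=NULL, no match -> kept with NULL
  - product 3 (Cable): category_id=4 -> matches Furniture
  - product 4 (Chair): category_id=4 -> matches Furniture
  - product 5 (Charger): category_id=2 -> matches Books
  - product 6 (Notebook): category_id=3 -> matches Supplies
  - product 7 (Pen): category_id=1 -> matches Apparel
All 7 rows appear; 2 have NULL category.

SQL:
SELECT a.name, b.name AS category
FROM products a
LEFT JOIN categories b ON a.category_id = b.id

Result:
name     | category 
---------+----------
Laptop   | NULL     
Tablet   | NULL     
Cable    | Furniture
Chair    | Furniture
Charger  | Books    
Notebook | Supplies 
Pen      | Apparel  


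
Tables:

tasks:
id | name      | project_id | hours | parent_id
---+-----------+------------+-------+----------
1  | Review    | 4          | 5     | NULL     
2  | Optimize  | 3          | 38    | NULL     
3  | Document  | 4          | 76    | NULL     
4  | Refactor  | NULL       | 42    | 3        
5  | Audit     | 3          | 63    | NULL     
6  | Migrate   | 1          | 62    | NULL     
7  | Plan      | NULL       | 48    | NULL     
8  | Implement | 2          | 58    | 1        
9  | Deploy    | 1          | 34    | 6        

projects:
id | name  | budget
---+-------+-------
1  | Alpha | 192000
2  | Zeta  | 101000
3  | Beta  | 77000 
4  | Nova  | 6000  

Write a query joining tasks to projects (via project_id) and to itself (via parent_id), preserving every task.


Two LEFT JOINs from the same base table tasks: one to projects via project_id, one to tasks itself via parent_id. Both are LEFT so every task is preserved.
Match against projects:
  - task 1 (Review): project_id=4 -> matches Nova
  - task 2 (Optimize): project_id=3 -> matches Beta
  - task 3 (Document): project_id=4 -> matches Nova
  - task 4 (Refactor): project_id=NULL, no match -> kept with NULL
  - task 5 (Audit): project_id=3 -> matches Beta
  - task 6 (Migrate): project_id=1 -> matches Alpha
  - task 7 (Plan): project_id=NULL, no match -> kept with NULL
  - task 8 (Implement): project_id=2 -> matches Zeta
  - task 9 (Deploy): project_id=1 -> matches Alpha
Match against tasks (self):
  - task 1 (Review): parent_id=NULL -> NULL
  - task 2 (Optimize): parent_id=NULL -> NULL
  - task 3 (Document): parent_id=NULL -> NULL
  - task 4 (Refactor): parent_id=3 -> Document
  - task 5 (Audit): parent_id=NULL -> NULL
  - task 6 (Migrate): parent_id=NULL -> NULL
  - task 7 (Plan): parent_id=NULL -> NULL
  - task 8 (Implement): parent_id=1 -> Review
  - task 9 (Deploy): parent_id=6 -> Migrate

SQL:
SELECT a.name, b.name AS project, c.name AS parent
FROM tasks a
LEFT JOIN projects b ON a.project_id = b.id
LEFT JOIN tasks c ON a.parent_id = c.id

Result:
name      | project | parent  
----------+---------+---------
Review    | Nova    | NULL    
Optimize  | Beta    | NULL    
Document  | Nova    | NULL    
Refactor  | NULL    | Document
Audit     | Beta    | NULL    
Migrate   | Alpha   | NULL    
Plan      | NULL    | NULL    
Implement | Zeta    | Review  
Deploy    | Alpha   | Migrate 


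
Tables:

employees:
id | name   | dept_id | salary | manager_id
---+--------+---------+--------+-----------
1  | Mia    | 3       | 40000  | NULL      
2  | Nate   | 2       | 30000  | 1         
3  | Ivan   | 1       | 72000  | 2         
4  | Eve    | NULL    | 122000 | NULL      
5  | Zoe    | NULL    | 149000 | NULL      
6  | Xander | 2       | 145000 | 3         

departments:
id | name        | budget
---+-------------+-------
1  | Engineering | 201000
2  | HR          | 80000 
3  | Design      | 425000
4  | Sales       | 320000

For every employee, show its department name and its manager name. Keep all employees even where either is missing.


Two LEFT JOINs from the same base table employees: one to departments via dept_id, one to employees itself via manager_id. Both are LEFT so every employee is preserved.
Match against departments:
  - employee 1 (Mia): dept_id=3 -> matches Design
  - employee 2 (Nate): dept_id=2 -> matches HR
  - employee 3 (Ivan): dept_id=1 -> matches Engineering
  - employee 4 (Eve): dept_id=NULL, no match -> kept with NULL
  - employee 5 (Zoe): dept_id=NULL, no match -> kept with NULL
  - employee 6 (Xander): dept_id=2 -> matches HR
Match against employees (self):
  - employee 1 (Mia): manager_id=NULL -> NULL
  - employee 2 (Nate): manager_id=1 -> Mia
  - employee 3 (Ivan): manager_id=2 -> Nate
  - employee 4 (Eve): manager_id=NULL -> NULL
  - employee 5 (Zoe): manager_id=NULL -> NULL
  - employee 6 (Xander): manager_id=3 -> Ivan

SQL:
SELECT a.name, b.name AS department, c.name AS manager
FROM employees a
LEFT JOIN departments b ON a.dept_id = b.id
LEFT JOIN employees c ON a.manager_id = c.id

Result:
name   | department  | manager
-------+-------------+--------
Mia    | Design      | NULL   
Nate   | HR          | Mia    
Ivan   | Engineering | Nate   
Eve    | NULL        | NULL   
Zoe    | NULL        | NULL   
Xander | HR          | Ivan   


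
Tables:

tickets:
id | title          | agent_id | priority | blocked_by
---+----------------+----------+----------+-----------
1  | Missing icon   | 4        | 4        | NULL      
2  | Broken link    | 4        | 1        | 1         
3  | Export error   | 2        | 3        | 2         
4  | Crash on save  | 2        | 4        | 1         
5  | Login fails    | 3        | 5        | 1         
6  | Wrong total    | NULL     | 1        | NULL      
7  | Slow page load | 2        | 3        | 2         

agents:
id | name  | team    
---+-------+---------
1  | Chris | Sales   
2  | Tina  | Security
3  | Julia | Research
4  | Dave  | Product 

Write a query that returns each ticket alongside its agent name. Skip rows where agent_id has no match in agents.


INNER JOIN keeps only tickets rows whose agent_id matches an id in agents. Walk through each ticket:
  - ticket 1 (Missing icon): agent_id=4 -> matches Dave
  - ticket 2 (Broken link): agent_id=4 -> matches Dave
  - ticket 3 (Export error): agent_id=2 -> matches Tina
  - ticket 4 (Crash on save): agent_id=2 -> matches Tina
  - ticket 5 (Login fails): agent_id=3 -> matches Julia
  - ticket 6 (Wrong total): agent_id=NULL, no match -> dropped
  - ticket 7 (Slow page load): agent_id=2 -> matches Tina
So 1 of 7 rows is dropped.

SQL:
SELECT a.title, b.name AS agent
FROM tickets a
INNER JOIN agents b ON a.agent_id = b.id

Result:
title          | agent
---------------+------
Missing icon   | Dave 
Broken link    | Dave 
Export error   | Tina 
Crash on save  | Tina 
Login fails    | Julia
Slow page load | Tina 


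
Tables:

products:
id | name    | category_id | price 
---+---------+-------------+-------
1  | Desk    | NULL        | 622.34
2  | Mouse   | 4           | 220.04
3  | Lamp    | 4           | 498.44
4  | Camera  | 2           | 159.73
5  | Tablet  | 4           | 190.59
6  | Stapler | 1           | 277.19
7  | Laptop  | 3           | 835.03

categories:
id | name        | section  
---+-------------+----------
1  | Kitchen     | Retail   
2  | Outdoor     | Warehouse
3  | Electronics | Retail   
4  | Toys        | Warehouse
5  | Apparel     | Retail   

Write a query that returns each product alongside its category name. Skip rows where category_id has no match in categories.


INNER JOIN keeps only products rows whose category_id matches an id in categories. Walk through each product:
  - product 1 (Desk): category_id=NULL, no match -> dropped
  - product 2 (Mouse): category_id=4 -> matches Toys
  - product 3 (Lamp): category_id=4 -> matches Toys
  - product 4 (Camera): category_id=2 -> matches Outdoor
  - product 5 (Tablet): category_id=4 -> matches Toys
  - product 6 (Stapler): category_id=1 -> matches Kitchen
  - product 7 (Laptop): category_id=3 -> matches Electronics
So 1 of 7 rows is dropped.

SQL:
SELECT a.name, b.name AS category
FROM products a
INNER JOIN categories b ON a.category_id = b.id

Result:
name    | category   
--------+------------
Mouse   | Toys       
Lamp    | Toys       
Camera  | Outdoor    
Tablet  | Toys       
Stapler | Kitchen    
Laptop  | Electronics


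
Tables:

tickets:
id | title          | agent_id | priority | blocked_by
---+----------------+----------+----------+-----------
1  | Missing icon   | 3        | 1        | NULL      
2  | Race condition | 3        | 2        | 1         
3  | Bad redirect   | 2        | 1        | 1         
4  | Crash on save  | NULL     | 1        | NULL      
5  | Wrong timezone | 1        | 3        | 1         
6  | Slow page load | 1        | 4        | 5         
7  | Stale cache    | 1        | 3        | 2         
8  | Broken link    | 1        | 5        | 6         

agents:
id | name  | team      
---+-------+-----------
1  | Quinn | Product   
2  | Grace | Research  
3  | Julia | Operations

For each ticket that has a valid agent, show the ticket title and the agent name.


INNER JOIN keeps only tickets rows whose agent_id matches an id in agents. Walk through each ticket:
  - ticket 1 (Missing icon): agent_id=3 -> matches Julia
  - ticket 2 (Race condition): agent_id=3 -> matches Julia
  - ticket 3 (Bad redirect): agent_id=2 -> matches Grace
  - ticket 4 (Crash on save): agent_id=NULL, no match -> dropped
  - ticket 5 (Wrong timezone): agent_id=1 -> matches Quinn
  - ticket 6 (Slow page load): agent_id=1 -> matches Quinn
  - ticket 7 (Stale cache): agent_id=1 -> matches Quinn
  - ticket 8 (Broken link): agent_id=1 -> matches Quinn
So 1 of 8 rows is dropped.

SQL:
SELECT a.title, b.name AS agent
FROM tickets a
INNER JOIN agents b ON a.agent_id = b.id

Result:
title          | agent
---------------+------
Missing icon   | Julia
Race condition | Julia
Bad redirect   | Grace
Wrong timezone | Quinn
Slow page load | Quinn
Stale cache    | Quinn
Broken link    | Quinn


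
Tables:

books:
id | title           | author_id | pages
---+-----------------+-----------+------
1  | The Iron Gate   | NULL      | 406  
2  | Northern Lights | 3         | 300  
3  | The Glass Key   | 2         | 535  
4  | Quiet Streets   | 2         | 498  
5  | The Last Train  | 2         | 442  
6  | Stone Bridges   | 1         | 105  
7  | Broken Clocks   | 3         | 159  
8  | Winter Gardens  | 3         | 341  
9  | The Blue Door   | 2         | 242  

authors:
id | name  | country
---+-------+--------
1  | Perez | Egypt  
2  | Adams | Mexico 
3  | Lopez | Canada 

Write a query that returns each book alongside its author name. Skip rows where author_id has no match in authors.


INNER JOIN keeps only books rows whose author_id matches an id in authors. Walk through each book:
  - book 1 (The Iron Gate): author_id=NULL, no match -> dropped
  - book 2 (Northern Lights): author_id=3 -> matches Lopez
  - book 3 (The Glass Key): author_id=2 -> matches Adams
  - book 4 (Quiet Streets): author_id=2 -> matches Adams
  - book 5 (The Last Train): author_id=2 -> matches Adams
  - book 6 (Stone Bridges): author_id=1 -> matches Perez
  - book 7 (Broken Clocks): author_id=3 -> matches Lopez
  - book 8 (Winter Gardens): author_id=3 -> matches Lopez
  - book 9 (The Blue Door): author_id=2 -> matches Adams
So 1 of 9 rows is dropped.

SQL:
SELECT a.title, b.name AS author
FROM books a
INNER JOIN authors b ON a.author_id = b.id

Result:
title           | author
----------------+-------
Northern Lights | Lopez 
The Glass Key   | Adams 
Quiet Streets   | Adams 
The Last Train  | Adams 
Stone Bridges   | Perez 
Broken Clocks   | Lopez 
Winter Gardens  | Lopez 
The Blue Door   | Adams 


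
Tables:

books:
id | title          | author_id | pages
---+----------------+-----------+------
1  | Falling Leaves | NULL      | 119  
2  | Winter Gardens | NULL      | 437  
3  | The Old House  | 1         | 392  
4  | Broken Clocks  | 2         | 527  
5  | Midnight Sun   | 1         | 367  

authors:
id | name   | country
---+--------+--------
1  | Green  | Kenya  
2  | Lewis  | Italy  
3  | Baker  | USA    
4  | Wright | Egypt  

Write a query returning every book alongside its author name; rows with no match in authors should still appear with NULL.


LEFT JOIN keeps every row from books (the left table); where author_id has no match in authors, the author columns become NULL. Walk through each book:
  - book 1 (Falling Leaves): author_id=NULL, no match -> kept with NULL
  - book 2 (Winter Gardens): author_id=NULL, no match -> kept with NULL
  - book 3 (The Old House): author_id=1 -> matches Green
  - book 4 (Broken Clocks): author_id=2 -> matches Lewis
  - book 5 (Midnight Sun): author_id=1 -> matches Green
All 5 rows appear; 2 have NULL author.

SQL:
SELECT a.title, b.name AS author
FROM books a
LEFT JOIN authors b ON a.author_id = b.id

Result:
title          | author
---------------+-------
Falling Leaves | NULL  
Winter Gardens | NULL  
The Old House  | Green 
Broken Clocks  | Lewis 
Midnight Sun   | Green 


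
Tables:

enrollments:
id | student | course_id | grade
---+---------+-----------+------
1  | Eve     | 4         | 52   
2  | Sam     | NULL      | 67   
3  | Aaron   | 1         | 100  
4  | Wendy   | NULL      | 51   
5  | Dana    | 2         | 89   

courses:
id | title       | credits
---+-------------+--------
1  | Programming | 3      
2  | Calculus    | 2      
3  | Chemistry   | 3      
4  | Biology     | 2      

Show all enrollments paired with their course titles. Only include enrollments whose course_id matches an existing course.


INNER JOIN keeps only enrollments rows whose course_id matches an id in courses. Walk through each enrollment:
  - enrollment 1 (Eve): course_id=4 -> matches Biology
  - enrollment 2 (Sam): course_id=NULL, no match -> dropped
  - enrollment 3 (Aaron): course_id=1 -> matches Programming
  - enrollment 4 (Wendy): course_id=NULL, no match -> dropped
  - enrollment 5 (Dana): course_id=2 -> matches Calculus
So 2 of 5 rows are dropped.

SQL:
SELECT a.student, b.title AS course
FROM enrollments a
INNER JOIN courses b ON a.course_id = b.id

Result:
student | course     
--------+------------
Eve     | Biology    
Aaron   | Programming
Dana    | Calculus   


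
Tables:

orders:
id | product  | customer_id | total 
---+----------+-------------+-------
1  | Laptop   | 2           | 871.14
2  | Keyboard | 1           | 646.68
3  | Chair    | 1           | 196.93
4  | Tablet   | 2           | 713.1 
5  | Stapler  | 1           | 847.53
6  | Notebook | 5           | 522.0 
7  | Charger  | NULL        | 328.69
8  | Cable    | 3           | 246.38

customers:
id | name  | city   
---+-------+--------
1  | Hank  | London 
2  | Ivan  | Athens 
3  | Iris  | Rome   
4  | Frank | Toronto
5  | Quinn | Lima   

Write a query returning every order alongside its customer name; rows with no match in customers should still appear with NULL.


LEFT JOIN keeps every row from orders (the left table); where customer_id has no match in customers, the customer columns become NULL. Walk through each order:
  - order 1 (Laptop): customer_id=2 -> matches Ivan
  - order 2 (Keyboard): customer_id=1 -> matches Hank
  - order 3 (Chair): customer_id=1 -> matches Hank
  - order 4 (Tablet): customer_id=2 -> matches Ivan
  - order 5 (Stapler): customer_id=1 -> matches Hank
  - order 6 (Notebook): customer_id=5 -> matches Quinn
  - order 7 (Charger): customer_id=NULL, no match -> kept with NULL
  - order 8 (Cable): customer_id=3 -> matches Iris
All 8 rows appear; 1 has NULL customer.

SQL:
SELECT a.product, b.name AS customer
FROM orders a
LEFT JOIN customers b ON a.customer_id = b.id

Result:
product  | customer
---------+---------
Laptop   | Ivan    
Keyboard | Hank    
Chair    | Hank    
Tablet   | Ivan    
Stapler  | Hank    
Notebook | Quinn   
Charger  | NULL    
Cable    | Iris    


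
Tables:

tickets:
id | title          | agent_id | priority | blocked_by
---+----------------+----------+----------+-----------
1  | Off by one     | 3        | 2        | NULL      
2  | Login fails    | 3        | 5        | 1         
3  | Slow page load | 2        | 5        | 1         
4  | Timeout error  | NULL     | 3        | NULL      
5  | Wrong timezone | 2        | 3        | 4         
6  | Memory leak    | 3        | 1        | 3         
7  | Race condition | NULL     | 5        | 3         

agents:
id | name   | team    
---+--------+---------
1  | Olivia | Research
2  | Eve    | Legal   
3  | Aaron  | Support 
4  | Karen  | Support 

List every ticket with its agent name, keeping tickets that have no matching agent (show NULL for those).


LEFT JOIN keeps every row from tickets (the left table); where agent_id has no match in agents, the agent columns become NULL. Walk through each ticket:
  - ticket 1 (Off by one): agent_id=3 -> matches Aaron
  - ticket 2 (Login fails): agent_id=3 -> matches Aaron
  - ticket 3 (Slow page load): agent_id=2 -> matches Eve
  - ticket 4 (Timeout error): agent_id=NULL, no match -> kept with NULL
  - ticket 5 (Wrong timezone): agent_id=2 -> matches Eve
  - ticket 6 (Memory leak): agent_id=3 -> matches Aaron
  - ticket 7 (Race condition): agent_id=NULL, no match -> kept with NULL
All 7 rows appear; 2 have NULL agent.

SQL:
SELECT a.title, b.name AS agent
FROM tickets a
LEFT JOIN agents b ON a.agent_id = b.id

Result:
title          | agent
---------------+------
Off by one     | Aaron
Login fails    | Aaron
Slow page load | Eve  
Timeout error  | NULL 
Wrong timezone | Eve  
Memory leak    | Aaron
Race condition | NULL 


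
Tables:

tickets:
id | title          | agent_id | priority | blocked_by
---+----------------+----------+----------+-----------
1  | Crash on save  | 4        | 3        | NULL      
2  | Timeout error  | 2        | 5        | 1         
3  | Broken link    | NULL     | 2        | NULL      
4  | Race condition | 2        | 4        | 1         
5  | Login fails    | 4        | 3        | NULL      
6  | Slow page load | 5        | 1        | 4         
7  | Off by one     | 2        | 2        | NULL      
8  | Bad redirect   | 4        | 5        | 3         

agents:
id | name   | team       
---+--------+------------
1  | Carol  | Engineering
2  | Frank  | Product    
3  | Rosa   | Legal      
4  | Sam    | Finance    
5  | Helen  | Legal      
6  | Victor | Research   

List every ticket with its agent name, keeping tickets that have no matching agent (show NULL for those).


LEFT JOIN keeps every row from tickets (the left table); where agent_id has no match in agents, the agent columns become NULL. Walk through each ticket:
  - ticket 1 (Crash on save): agent_id=4 -> matches Sam
  - ticket 2 (Timeout error): agent_id=2 -> matches Frank
  - ticket 3 (Broken link): agent_id=NULL, no match -> kept with NULL
  - ticket 4 (Race condition): agent_id=2 -> matches Frank
  - ticket 5 (Login fails): agent_id=4 -> matches Sam
  - ticket 6 (Slow page load): agent_id=5 -> matches Helen
  - ticket 7 (Off by one): agent_id=2 -> matches Frank
  - ticket 8 (Bad redirect): agent_id=4 -> matches Sam
All 8 rows appear; 1 has NULL agent.

SQL:
SELECT a.title, b.name AS agent
FROM tickets a
LEFT JOIN agents b ON a.agent_id = b.id

Result:
title          | agent
---------------+------
Crash on save  | Sam  
Timeout error  | Frank
Broken link    | NULL 
Race condition | Frank
Login fails    | Sam  
Slow page load | Helen
Off by one     | Frank
Bad redirect   | Sam  


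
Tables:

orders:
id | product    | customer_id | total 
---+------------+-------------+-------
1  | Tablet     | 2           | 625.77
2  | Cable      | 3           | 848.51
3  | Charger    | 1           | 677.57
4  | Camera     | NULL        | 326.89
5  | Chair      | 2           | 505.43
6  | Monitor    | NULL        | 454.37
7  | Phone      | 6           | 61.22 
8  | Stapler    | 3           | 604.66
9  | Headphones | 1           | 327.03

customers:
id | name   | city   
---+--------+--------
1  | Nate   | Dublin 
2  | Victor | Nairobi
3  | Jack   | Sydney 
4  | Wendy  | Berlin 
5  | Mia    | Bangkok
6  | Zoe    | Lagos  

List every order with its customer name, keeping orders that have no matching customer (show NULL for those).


LEFT JOIN keeps every row from orders (the left table); where customer_id has no match in customers, the customer columns become NULL. Walk through each order:
  - order 1 (Tablet): customer_id=2 -> matches Victor
  - order 2 (Cable): customer_id=3 -> matches Jack
  - order 3 (Charger): customer_id=1 -> matches Nate
  - order 4 (Camera): customer_id=NULL, no match -> kept with NULL
  - order 5 (Chair): customer_id=2 -> matches Victor
  - order 6 (Monitor): customer_id=NULL, no match -> kept with NULL
  - order 7 (Phone): customer_id=6 -> matches Zoe
  - order 8 (Stapler): customer_id=3 -> matches Jack
  - order 9 (Headphones): customer_id=1 -> matches Nate
All 9 rows appear; 2 have NULL customer.

SQL:
SELECT a.product, b.name AS customer
FROM orders a
LEFT JOIN customers b ON a.customer_id = b.id

Result:
product    | customer
-----------+---------
Tablet     | Victor  
Cable      | Jack    
Charger    | Nate    
Camera     | NULL    
Chair      | Victor  
Monitor    | NULL    
Phone      | Zoe     
Stapler    | Jack    
Headphones | Nate    


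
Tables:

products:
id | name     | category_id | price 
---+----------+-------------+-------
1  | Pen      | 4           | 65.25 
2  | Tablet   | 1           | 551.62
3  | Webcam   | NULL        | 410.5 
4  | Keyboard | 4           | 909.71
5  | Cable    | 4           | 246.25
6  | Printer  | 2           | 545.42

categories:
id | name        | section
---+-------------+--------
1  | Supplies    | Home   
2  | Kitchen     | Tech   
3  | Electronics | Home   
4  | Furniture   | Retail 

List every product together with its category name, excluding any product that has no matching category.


INNER JOIN keeps only products rows whose category_id matches an id in categories. Walk through each product:
  - product 1 (Pen): category_id=4 -> matches Furniture
  - product 2 (Tablet): category_id=1 -> matches Supplies
  - product 3 (Webcam): category_id=NULL, no match -> dropped
  - product 4 (Keyboard): category_id=4 -> matches Furniture
  - product 5 (Cable): category_id=4 -> matches Furniture
  - product 6 (Printer): category_id=2 -> matches Kitchen
So 1 of 6 rows is dropped.

SQL:
SELECT a.name, b.name AS category
FROM products a
INNER JOIN categories b ON a.category_id = b.id

Result:
name     | category 
---------+----------
Pen      | Furniture
Tablet   | Supplies 
Keyboard | Furniture
Cable    | Furniture
Printer  | Kitchen  


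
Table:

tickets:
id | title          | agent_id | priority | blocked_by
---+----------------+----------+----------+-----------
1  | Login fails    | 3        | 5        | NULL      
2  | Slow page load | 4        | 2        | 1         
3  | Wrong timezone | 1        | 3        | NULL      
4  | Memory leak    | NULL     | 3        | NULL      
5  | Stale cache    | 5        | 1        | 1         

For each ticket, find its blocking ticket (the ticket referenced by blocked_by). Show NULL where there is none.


This is a self-join: tickets is joined to a second copy of itself, matching each row's blocked_by to another row's id. Use LEFT JOIN so rows with blocked_by=NULL are kept.
  - ticket 1 (Login fails): blocked_by=NULL -> NULL
  - ticket 2 (Slow page load): blocked_by=1 -> Login fails
  - ticket 3 (Wrong timezone): blocked_by=NULL -> NULL
  - ticket 4 (Memory leak): blocked_by=NULL -> NULL
  - ticket 5 (Stale cache): blocked_by=1 -> Login fails

SQL:
SELECT a.title AS item, b.title AS blocked_by
FROM tickets a
LEFT JOIN tickets b ON a.blocked_by = b.id

Result:
item           | blocked_by 
---------------+------------
Login fails    | NULL       
Slow page load | Login fails
Wrong timezone | NULL       
Memory leak    | NULL       
Stale cache    | Login fails


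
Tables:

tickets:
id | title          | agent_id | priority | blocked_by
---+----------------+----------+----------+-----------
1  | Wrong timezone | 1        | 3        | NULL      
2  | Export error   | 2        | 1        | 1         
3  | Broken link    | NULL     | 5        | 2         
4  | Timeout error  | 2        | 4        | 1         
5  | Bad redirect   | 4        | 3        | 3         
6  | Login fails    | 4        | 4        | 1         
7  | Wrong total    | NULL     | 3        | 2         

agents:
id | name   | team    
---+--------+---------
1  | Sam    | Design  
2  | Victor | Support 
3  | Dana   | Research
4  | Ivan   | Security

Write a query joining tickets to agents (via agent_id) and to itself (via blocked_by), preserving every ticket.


Two LEFT JOINs from the same base table tickets: one to agents via agent_id, one to tickets itself via blocked_by. Both are LEFT so every ticket is preserved.
Match against agents:
  - ticket 1 (Wrong timezone): agent_id=1 -> matches Sam
  - ticket 2 (Export error): agent_id=2 -> matches Victor
  - ticket 3 (Broken link): agent_id=NULL, no match -> kept with NULL
  - ticket 4 (Timeout error): agent_id=2 -> matches Victor
  - ticket 5 (Bad redirect): agent_id=4 -> matches Ivan
  - ticket 6 (Login fails): agent_id=4 -> matches Ivan
  - ticket 7 (Wrong total): agent_id=NULL, no match -> kept with NULL
Match against tickets (self):
  - ticket 1 (Wrong timezone): blocked_by=NULL -> NULL
  - ticket 2 (Export error): blocked_by=1 -> Wrong timezone
  - ticket 3 (Broken link): blocked_by=2 -> Export error
  - ticket 4 (Timeout error): blocked_by=1 -> Wrong timezone
  - ticket 5 (Bad redirect): blocked_by=3 -> Broken link
  - ticket 6 (Login fails): blocked_by=1 -> Wrong timezone
  - ticket 7 (Wrong total): blocked_by=2 -> Export error

SQL:
SELECT a.title, b.name AS agent, c.title AS blocked_by
FROM tickets a
LEFT JOIN agents b ON a.agent_id = b.id
LEFT JOIN tickets c ON a.blocked_by = c.id

Result:
title          | agent  | blocked_by    
---------------+--------+---------------
Wrong timezone | Sam    | NULL          
Export error   | Victor | Wrong timezone
Broken link    | NULL   | Export error  
Timeout error  | Victor | Wrong timezone
Bad redirect   | Ivan   | Broken link   
Login fails    | Ivan   | Wrong timezone
Wrong total    | NULL   | Export error  


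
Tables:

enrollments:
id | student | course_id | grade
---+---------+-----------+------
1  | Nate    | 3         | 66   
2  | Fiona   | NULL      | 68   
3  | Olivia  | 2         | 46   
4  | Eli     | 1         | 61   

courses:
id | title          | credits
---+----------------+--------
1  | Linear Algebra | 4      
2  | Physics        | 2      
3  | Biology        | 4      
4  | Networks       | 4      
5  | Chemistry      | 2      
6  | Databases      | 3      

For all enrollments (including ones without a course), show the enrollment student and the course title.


LEFT JOIN keeps every row from enrollments (the left table); where course_id has no match in courses, the course columns become NULL. Walk through each enrollment:
  - enrollment 1 (Nate): course_id=3 -> matches Biology
  - enrollment 2 (Fiona): course_id=NULL, no match -> kept with NULL
  - enrollment 3 (Olivia): course_id=2 -> matches Physics
  - enrollment 4 (Eli): course_id=1 -> matches Linear Algebra
All 4 rows appear; 1 has NULL course.

SQL:
SELECT a.student, b.title AS course
FROM enrollments a
LEFT JOIN courses b ON a.course_id = b.id

Result:
student | course        
--------+---------------
Nate    | Biology       
Fiona   | NULL          
Olivia  | Physics       
Eli     | Linear Algebra
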